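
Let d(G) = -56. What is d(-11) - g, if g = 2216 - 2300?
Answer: 28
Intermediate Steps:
g = -84
d(-11) - g = -56 - 1*(-84) = -56 + 84 = 28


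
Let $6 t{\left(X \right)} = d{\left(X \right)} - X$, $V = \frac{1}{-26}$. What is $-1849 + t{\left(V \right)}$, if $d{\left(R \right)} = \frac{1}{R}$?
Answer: $- \frac{96373}{52} \approx -1853.3$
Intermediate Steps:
$V = - \frac{1}{26} \approx -0.038462$
$t{\left(X \right)} = - \frac{X}{6} + \frac{1}{6 X}$ ($t{\left(X \right)} = \frac{\frac{1}{X} - X}{6} = - \frac{X}{6} + \frac{1}{6 X}$)
$-1849 + t{\left(V \right)} = -1849 + \frac{1 - \left(- \frac{1}{26}\right)^{2}}{6 \left(- \frac{1}{26}\right)} = -1849 + \frac{1}{6} \left(-26\right) \left(1 - \frac{1}{676}\right) = -1849 + \frac{1}{6} \left(-26\right) \frac{675}{676} = -1849 - \frac{225}{52} = - \frac{96373}{52}$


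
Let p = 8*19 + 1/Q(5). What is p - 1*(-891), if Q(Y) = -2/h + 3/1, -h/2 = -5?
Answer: 14607/14 ≈ 1043.4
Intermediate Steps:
h = 10 (h = -2*(-5) = 10)
Q(Y) = 14/5 (Q(Y) = -2/10 + 3/1 = -2*⅒ + 3*1 = -⅕ + 3 = 14/5)
p = 2133/14 (p = 8*19 + 1/(14/5) = 152 + 5/14 = 2133/14 ≈ 152.36)
p - 1*(-891) = 2133/14 - 1*(-891) = 2133/14 + 891 = 14607/14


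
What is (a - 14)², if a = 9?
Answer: 25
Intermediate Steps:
(a - 14)² = (9 - 14)² = (-5)² = 25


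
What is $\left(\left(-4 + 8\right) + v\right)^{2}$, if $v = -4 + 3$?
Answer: $9$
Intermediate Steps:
$v = -1$
$\left(\left(-4 + 8\right) + v\right)^{2} = \left(\left(-4 + 8\right) - 1\right)^{2} = \left(4 - 1\right)^{2} = 3^{2} = 9$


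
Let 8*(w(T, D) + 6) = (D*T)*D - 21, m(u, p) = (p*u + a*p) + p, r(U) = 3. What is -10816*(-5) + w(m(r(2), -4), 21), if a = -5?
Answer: 434335/8 ≈ 54292.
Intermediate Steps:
m(u, p) = -4*p + p*u (m(u, p) = (p*u - 5*p) + p = (-5*p + p*u) + p = -4*p + p*u)
w(T, D) = -69/8 + T*D²/8 (w(T, D) = -6 + ((D*T)*D - 21)/8 = -6 + (T*D² - 21)/8 = -6 + (-21 + T*D²)/8 = -6 + (-21/8 + T*D²/8) = -69/8 + T*D²/8)
-10816*(-5) + w(m(r(2), -4), 21) = -10816*(-5) + (-69/8 + (⅛)*(-4*(-4 + 3))*21²) = -338*(-160) + (-69/8 + (⅛)*(-4*(-1))*441) = 54080 + (-69/8 + (⅛)*4*441) = 54080 + (-69/8 + 441/2) = 54080 + 1695/8 = 434335/8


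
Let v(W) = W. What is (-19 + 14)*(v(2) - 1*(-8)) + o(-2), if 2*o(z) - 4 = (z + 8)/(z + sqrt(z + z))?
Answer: -195/4 - 3*I/4 ≈ -48.75 - 0.75*I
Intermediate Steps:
o(z) = 2 + (8 + z)/(2*(z + sqrt(2)*sqrt(z))) (o(z) = 2 + ((z + 8)/(z + sqrt(z + z)))/2 = 2 + ((8 + z)/(z + sqrt(2*z)))/2 = 2 + ((8 + z)/(z + sqrt(2)*sqrt(z)))/2 = 2 + (8 + z)/(2*(z + sqrt(2)*sqrt(z))))
(-19 + 14)*(v(2) - 1*(-8)) + o(-2) = (-19 + 14)*(2 - 1*(-8)) + (4 + (5/2)*(-2) + 2*sqrt(2)*sqrt(-2))/(-2 + sqrt(2)*sqrt(-2)) = -5*(2 + 8) + (4 - 5 + 2*sqrt(2)*(I*sqrt(2)))/(-2 + sqrt(2)*(I*sqrt(2))) = -5*10 + (4 - 5 + 4*I)/(-2 + 2*I) = -50 + ((-2 - 2*I)/8)*(-1 + 4*I) = -50 + (-1 + 4*I)*(-2 - 2*I)/8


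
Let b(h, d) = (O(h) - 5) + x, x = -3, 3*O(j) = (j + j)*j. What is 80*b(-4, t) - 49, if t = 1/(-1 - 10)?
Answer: 493/3 ≈ 164.33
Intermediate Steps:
O(j) = 2*j**2/3 (O(j) = ((j + j)*j)/3 = ((2*j)*j)/3 = (2*j**2)/3 = 2*j**2/3)
t = -1/11 (t = 1/(-11) = -1/11 ≈ -0.090909)
b(h, d) = -8 + 2*h**2/3 (b(h, d) = (2*h**2/3 - 5) - 3 = (-5 + 2*h**2/3) - 3 = -8 + 2*h**2/3)
80*b(-4, t) - 49 = 80*(-8 + (2/3)*(-4)**2) - 49 = 80*(-8 + (2/3)*16) - 49 = 80*(-8 + 32/3) - 49 = 80*(8/3) - 49 = 640/3 - 49 = 493/3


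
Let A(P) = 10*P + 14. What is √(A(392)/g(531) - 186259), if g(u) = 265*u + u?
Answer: 13*I*√12464768930/3363 ≈ 431.58*I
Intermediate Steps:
A(P) = 14 + 10*P
g(u) = 266*u
√(A(392)/g(531) - 186259) = √((14 + 10*392)/((266*531)) - 186259) = √((14 + 3920)/141246 - 186259) = √(3934*(1/141246) - 186259) = √(281/10089 - 186259) = √(-1879166770/10089) = 13*I*√12464768930/3363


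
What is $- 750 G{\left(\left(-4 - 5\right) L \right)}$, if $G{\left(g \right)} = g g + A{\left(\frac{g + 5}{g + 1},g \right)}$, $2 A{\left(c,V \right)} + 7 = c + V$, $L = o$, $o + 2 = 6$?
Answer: $- \frac{6693450}{7} \approx -9.5621 \cdot 10^{5}$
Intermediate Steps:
$o = 4$ ($o = -2 + 6 = 4$)
$L = 4$
$A{\left(c,V \right)} = - \frac{7}{2} + \frac{V}{2} + \frac{c}{2}$ ($A{\left(c,V \right)} = - \frac{7}{2} + \frac{c + V}{2} = - \frac{7}{2} + \frac{V + c}{2} = - \frac{7}{2} + \left(\frac{V}{2} + \frac{c}{2}\right) = - \frac{7}{2} + \frac{V}{2} + \frac{c}{2}$)
$G{\left(g \right)} = - \frac{7}{2} + g^{2} + \frac{g}{2} + \frac{5 + g}{2 \left(1 + g\right)}$ ($G{\left(g \right)} = g g + \left(- \frac{7}{2} + \frac{g}{2} + \frac{\left(g + 5\right) \frac{1}{g + 1}}{2}\right) = g^{2} + \left(- \frac{7}{2} + \frac{g}{2} + \frac{\left(5 + g\right) \frac{1}{1 + g}}{2}\right) = g^{2} + \left(- \frac{7}{2} + \frac{g}{2} + \frac{\frac{1}{1 + g} \left(5 + g\right)}{2}\right) = g^{2} + \left(- \frac{7}{2} + \frac{g}{2} + \frac{5 + g}{2 \left(1 + g\right)}\right) = - \frac{7}{2} + g^{2} + \frac{g}{2} + \frac{5 + g}{2 \left(1 + g\right)}$)
$- 750 G{\left(\left(-4 - 5\right) L \right)} = - 750 \frac{5 + \left(-4 - 5\right) 4 + \left(1 + \left(-4 - 5\right) 4\right) \left(-7 + \left(-4 - 5\right) 4 + 2 \left(\left(-4 - 5\right) 4\right)^{2}\right)}{2 \left(1 + \left(-4 - 5\right) 4\right)} = - 750 \frac{5 - 36 + \left(1 - 36\right) \left(-7 - 36 + 2 \left(\left(-9\right) 4\right)^{2}\right)}{2 \left(1 - 36\right)} = - 750 \frac{5 - 36 + \left(1 - 36\right) \left(-7 - 36 + 2 \left(-36\right)^{2}\right)}{2 \left(1 - 36\right)} = - 750 \frac{5 - 36 - 35 \left(-7 - 36 + 2 \cdot 1296\right)}{2 \left(-35\right)} = - 750 \cdot \frac{1}{2} \left(- \frac{1}{35}\right) \left(5 - 36 - 35 \left(-7 - 36 + 2592\right)\right) = - 750 \cdot \frac{1}{2} \left(- \frac{1}{35}\right) \left(5 - 36 - 89215\right) = - 750 \cdot \frac{1}{2} \left(- \frac{1}{35}\right) \left(-89246\right) = \left(-750\right) \frac{44623}{35} = - \frac{6693450}{7}$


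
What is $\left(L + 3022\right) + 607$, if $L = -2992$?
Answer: $637$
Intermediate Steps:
$\left(L + 3022\right) + 607 = \left(-2992 + 3022\right) + 607 = 30 + 607 = 637$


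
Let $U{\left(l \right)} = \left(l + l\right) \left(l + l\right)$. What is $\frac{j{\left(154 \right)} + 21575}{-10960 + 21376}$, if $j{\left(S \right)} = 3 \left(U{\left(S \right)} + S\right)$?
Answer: $\frac{306629}{10416} \approx 29.438$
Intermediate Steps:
$U{\left(l \right)} = 4 l^{2}$ ($U{\left(l \right)} = 2 l 2 l = 4 l^{2}$)
$j{\left(S \right)} = 3 S + 12 S^{2}$ ($j{\left(S \right)} = 3 \left(4 S^{2} + S\right) = 3 \left(S + 4 S^{2}\right) = 3 S + 12 S^{2}$)
$\frac{j{\left(154 \right)} + 21575}{-10960 + 21376} = \frac{3 \cdot 154 \left(1 + 4 \cdot 154\right) + 21575}{-10960 + 21376} = \frac{3 \cdot 154 \left(1 + 616\right) + 21575}{10416} = \left(3 \cdot 154 \cdot 617 + 21575\right) \frac{1}{10416} = \left(285054 + 21575\right) \frac{1}{10416} = 306629 \cdot \frac{1}{10416} = \frac{306629}{10416}$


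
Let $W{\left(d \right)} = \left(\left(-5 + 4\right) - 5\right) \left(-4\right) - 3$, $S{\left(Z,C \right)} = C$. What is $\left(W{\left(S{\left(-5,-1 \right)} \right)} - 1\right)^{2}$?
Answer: $400$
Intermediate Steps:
$W{\left(d \right)} = 21$ ($W{\left(d \right)} = \left(-1 - 5\right) \left(-4\right) - 3 = \left(-6\right) \left(-4\right) - 3 = 24 - 3 = 21$)
$\left(W{\left(S{\left(-5,-1 \right)} \right)} - 1\right)^{2} = \left(21 - 1\right)^{2} = 20^{2} = 400$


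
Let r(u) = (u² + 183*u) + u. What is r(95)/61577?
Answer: 26505/61577 ≈ 0.43044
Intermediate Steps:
r(u) = u² + 184*u
r(95)/61577 = (95*(184 + 95))/61577 = (95*279)*(1/61577) = 26505*(1/61577) = 26505/61577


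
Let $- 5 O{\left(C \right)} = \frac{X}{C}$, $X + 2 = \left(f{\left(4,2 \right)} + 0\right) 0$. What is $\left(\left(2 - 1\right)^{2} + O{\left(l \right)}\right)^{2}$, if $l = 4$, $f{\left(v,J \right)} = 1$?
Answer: $\frac{121}{100} \approx 1.21$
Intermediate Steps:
$X = -2$ ($X = -2 + \left(1 + 0\right) 0 = -2 + 1 \cdot 0 = -2 + 0 = -2$)
$O{\left(C \right)} = \frac{2}{5 C}$ ($O{\left(C \right)} = - \frac{\left(-2\right) \frac{1}{C}}{5} = \frac{2}{5 C}$)
$\left(\left(2 - 1\right)^{2} + O{\left(l \right)}\right)^{2} = \left(\left(2 - 1\right)^{2} + \frac{2}{5 \cdot 4}\right)^{2} = \left(1^{2} + \frac{2}{5} \cdot \frac{1}{4}\right)^{2} = \left(1 + \frac{1}{10}\right)^{2} = \left(\frac{11}{10}\right)^{2} = \frac{121}{100}$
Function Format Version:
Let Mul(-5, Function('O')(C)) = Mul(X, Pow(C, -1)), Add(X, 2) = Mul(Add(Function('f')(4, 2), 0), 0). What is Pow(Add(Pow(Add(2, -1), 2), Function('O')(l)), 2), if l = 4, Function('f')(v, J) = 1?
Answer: Rational(121, 100) ≈ 1.2100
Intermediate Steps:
X = -2 (X = Add(-2, Mul(Add(1, 0), 0)) = Add(-2, Mul(1, 0)) = Add(-2, 0) = -2)
Function('O')(C) = Mul(Rational(2, 5), Pow(C, -1)) (Function('O')(C) = Mul(Rational(-1, 5), Mul(-2, Pow(C, -1))) = Mul(Rational(2, 5), Pow(C, -1)))
Pow(Add(Pow(Add(2, -1), 2), Function('O')(l)), 2) = Pow(Add(Pow(Add(2, -1), 2), Mul(Rational(2, 5), Pow(4, -1))), 2) = Pow(Add(Pow(1, 2), Mul(Rational(2, 5), Rational(1, 4))), 2) = Pow(Add(1, Rational(1, 10)), 2) = Pow(Rational(11, 10), 2) = Rational(121, 100)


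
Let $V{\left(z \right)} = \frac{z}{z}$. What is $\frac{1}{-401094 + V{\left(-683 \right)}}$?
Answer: $- \frac{1}{401093} \approx -2.4932 \cdot 10^{-6}$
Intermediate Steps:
$V{\left(z \right)} = 1$
$\frac{1}{-401094 + V{\left(-683 \right)}} = \frac{1}{-401094 + 1} = \frac{1}{-401093} = - \frac{1}{401093}$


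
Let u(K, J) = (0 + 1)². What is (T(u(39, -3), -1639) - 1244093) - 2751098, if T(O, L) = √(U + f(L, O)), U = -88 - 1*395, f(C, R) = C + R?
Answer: -3995191 + I*√2121 ≈ -3.9952e+6 + 46.054*I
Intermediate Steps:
u(K, J) = 1 (u(K, J) = 1² = 1)
U = -483 (U = -88 - 395 = -483)
T(O, L) = √(-483 + L + O) (T(O, L) = √(-483 + (L + O)) = √(-483 + L + O))
(T(u(39, -3), -1639) - 1244093) - 2751098 = (√(-483 - 1639 + 1) - 1244093) - 2751098 = (√(-2121) - 1244093) - 2751098 = (I*√2121 - 1244093) - 2751098 = (-1244093 + I*√2121) - 2751098 = -3995191 + I*√2121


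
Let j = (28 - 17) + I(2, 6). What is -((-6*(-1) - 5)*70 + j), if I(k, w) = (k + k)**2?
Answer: -97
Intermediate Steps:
I(k, w) = 4*k**2 (I(k, w) = (2*k)**2 = 4*k**2)
j = 27 (j = (28 - 17) + 4*2**2 = 11 + 4*4 = 11 + 16 = 27)
-((-6*(-1) - 5)*70 + j) = -((-6*(-1) - 5)*70 + 27) = -((6 - 5)*70 + 27) = -(1*70 + 27) = -(70 + 27) = -1*97 = -97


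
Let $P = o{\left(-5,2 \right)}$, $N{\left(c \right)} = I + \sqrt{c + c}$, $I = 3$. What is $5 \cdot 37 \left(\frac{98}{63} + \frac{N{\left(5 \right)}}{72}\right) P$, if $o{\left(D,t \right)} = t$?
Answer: $\frac{21275}{36} + \frac{185 \sqrt{10}}{36} \approx 607.22$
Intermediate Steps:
$N{\left(c \right)} = 3 + \sqrt{2} \sqrt{c}$ ($N{\left(c \right)} = 3 + \sqrt{c + c} = 3 + \sqrt{2 c} = 3 + \sqrt{2} \sqrt{c}$)
$P = 2$
$5 \cdot 37 \left(\frac{98}{63} + \frac{N{\left(5 \right)}}{72}\right) P = 5 \cdot 37 \left(\frac{98}{63} + \frac{3 + \sqrt{2} \sqrt{5}}{72}\right) 2 = 185 \left(98 \cdot \frac{1}{63} + \left(3 + \sqrt{10}\right) \frac{1}{72}\right) 2 = 185 \left(\frac{14}{9} + \left(\frac{1}{24} + \frac{\sqrt{10}}{72}\right)\right) 2 = 185 \left(\frac{115}{72} + \frac{\sqrt{10}}{72}\right) 2 = \left(\frac{21275}{72} + \frac{185 \sqrt{10}}{72}\right) 2 = \frac{21275}{36} + \frac{185 \sqrt{10}}{36}$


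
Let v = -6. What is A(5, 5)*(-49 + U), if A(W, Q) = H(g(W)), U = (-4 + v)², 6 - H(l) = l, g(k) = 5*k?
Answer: -969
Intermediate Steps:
H(l) = 6 - l
U = 100 (U = (-4 - 6)² = (-10)² = 100)
A(W, Q) = 6 - 5*W
A(5, 5)*(-49 + U) = (6 - 5*5)*(-49 + 100) = (6 - 25)*51 = -19*51 = -969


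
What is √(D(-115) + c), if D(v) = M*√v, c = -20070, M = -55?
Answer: √(-20070 - 55*I*√115) ≈ 2.081 - 141.68*I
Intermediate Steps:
D(v) = -55*√v
√(D(-115) + c) = √(-55*I*√115 - 20070) = √(-20070 - 55*I*√115)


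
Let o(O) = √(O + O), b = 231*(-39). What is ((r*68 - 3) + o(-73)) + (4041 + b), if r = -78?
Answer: -10275 + I*√146 ≈ -10275.0 + 12.083*I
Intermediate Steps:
b = -9009
o(O) = √2*√O (o(O) = √(2*O) = √2*√O)
((r*68 - 3) + o(-73)) + (4041 + b) = ((-78*68 - 3) + √2*√(-73)) + (4041 - 9009) = ((-5304 - 3) + √2*(I*√73)) - 4968 = (-5307 + I*√146) - 4968 = -10275 + I*√146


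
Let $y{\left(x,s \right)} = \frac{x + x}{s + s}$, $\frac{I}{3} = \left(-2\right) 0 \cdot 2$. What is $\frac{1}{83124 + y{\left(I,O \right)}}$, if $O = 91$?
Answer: $\frac{1}{83124} \approx 1.203 \cdot 10^{-5}$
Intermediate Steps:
$I = 0$ ($I = 3 \left(-2\right) 0 \cdot 2 = 3 \cdot 0 \cdot 2 = 3 \cdot 0 = 0$)
$y{\left(x,s \right)} = \frac{x}{s}$ ($y{\left(x,s \right)} = \frac{2 x}{2 s} = 2 x \frac{1}{2 s} = \frac{x}{s}$)
$\frac{1}{83124 + y{\left(I,O \right)}} = \frac{1}{83124 + \frac{0}{91}} = \frac{1}{83124 + 0 \cdot \frac{1}{91}} = \frac{1}{83124 + 0} = \frac{1}{83124}$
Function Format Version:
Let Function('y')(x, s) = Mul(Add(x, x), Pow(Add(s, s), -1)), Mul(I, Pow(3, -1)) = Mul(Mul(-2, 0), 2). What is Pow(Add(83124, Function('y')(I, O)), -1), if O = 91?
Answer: Rational(1, 83124) ≈ 1.2030e-5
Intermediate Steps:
I = 0 (I = Mul(3, Mul(Mul(-2, 0), 2)) = Mul(3, Mul(0, 2)) = Mul(3, 0) = 0)
Function('y')(x, s) = Mul(x, Pow(s, -1)) (Function('y')(x, s) = Mul(Mul(2, x), Pow(Mul(2, s), -1)) = Mul(Mul(2, x), Mul(Rational(1, 2), Pow(s, -1))) = Mul(x, Pow(s, -1)))
Pow(Add(83124, Function('y')(I, O)), -1) = Pow(Add(83124, Mul(0, Pow(91, -1))), -1) = Pow(Add(83124, Mul(0, Rational(1, 91))), -1) = Pow(Add(83124, 0), -1) = Pow(83124, -1) = Rational(1, 83124)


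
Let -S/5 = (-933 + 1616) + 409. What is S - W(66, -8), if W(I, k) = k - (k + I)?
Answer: -5394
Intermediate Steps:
W(I, k) = -I (W(I, k) = k - (I + k) = k + (-I - k) = -I)
S = -5460 (S = -5*((-933 + 1616) + 409) = -5*(683 + 409) = -5*1092 = -5460)
S - W(66, -8) = -5460 - (-1)*66 = -5460 - 1*(-66) = -5460 + 66 = -5394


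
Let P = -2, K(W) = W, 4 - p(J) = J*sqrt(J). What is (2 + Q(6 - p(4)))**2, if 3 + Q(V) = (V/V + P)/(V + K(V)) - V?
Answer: 48841/400 ≈ 122.10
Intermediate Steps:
p(J) = 4 - J**(3/2) (p(J) = 4 - J*sqrt(J) = 4 - J**(3/2))
Q(V) = -3 - V - 1/(2*V) (Q(V) = -3 + ((V/V - 2)/(V + V) - V) = -3 + ((1 - 2)/((2*V)) - V) = -3 + (-1/(2*V) - V) = -3 + (-V - 1/(2*V)) = -3 - V - 1/(2*V))
(2 + Q(6 - p(4)))**2 = (2 + (-3 - (6 - (4 - 4**(3/2))) - 1/(2*(6 - (4 - 4**(3/2))))))**2 = (2 + (-3 - (6 - (4 - 1*8)) - 1/(2*(6 - (4 - 1*8)))))**2 = (2 + (-3 - (6 - (4 - 8)) - 1/(2*(6 - (4 - 8)))))**2 = (2 + (-3 - (6 - 1*(-4)) - 1/(2*(6 - 1*(-4)))))**2 = (2 + (-3 - (6 + 4) - 1/(2*(6 + 4))))**2 = (2 + (-3 - 1*10 - 1/2/10))**2 = (2 + (-3 - 10 - 1/2*1/10))**2 = (2 + (-3 - 10 - 1/20))**2 = (2 - 261/20)**2 = (-221/20)**2 = 48841/400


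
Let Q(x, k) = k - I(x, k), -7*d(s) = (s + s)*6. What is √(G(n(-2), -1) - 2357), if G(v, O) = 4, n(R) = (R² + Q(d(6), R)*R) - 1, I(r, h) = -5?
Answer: I*√2353 ≈ 48.508*I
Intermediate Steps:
d(s) = -12*s/7 (d(s) = -(s + s)*6/7 = -2*s*6/7 = -12*s/7)
Q(x, k) = 5 + k (Q(x, k) = k - 1*(-5) = k + 5 = 5 + k)
n(R) = -1 + R² + R*(5 + R) (n(R) = (R² + (5 + R)*R) - 1 = (R² + R*(5 + R)) - 1 = -1 + R² + R*(5 + R))
√(G(n(-2), -1) - 2357) = √(4 - 2357) = √(-2353) = I*√2353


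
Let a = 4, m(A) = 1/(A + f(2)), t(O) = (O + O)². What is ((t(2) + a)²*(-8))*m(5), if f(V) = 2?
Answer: -3200/7 ≈ -457.14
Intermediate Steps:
t(O) = 4*O² (t(O) = (2*O)² = 4*O²)
m(A) = 1/(2 + A) (m(A) = 1/(A + 2) = 1/(2 + A))
((t(2) + a)²*(-8))*m(5) = ((4*2² + 4)²*(-8))/(2 + 5) = ((4*4 + 4)²*(-8))/7 = ((16 + 4)²*(-8))*(⅐) = (20²*(-8))*(⅐) = (400*(-8))*(⅐) = -3200*⅐ = -3200/7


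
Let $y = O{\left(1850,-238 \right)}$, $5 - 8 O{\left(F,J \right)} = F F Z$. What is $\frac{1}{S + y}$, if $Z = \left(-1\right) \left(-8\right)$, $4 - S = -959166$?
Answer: $- \frac{8}{19706635} \approx -4.0595 \cdot 10^{-7}$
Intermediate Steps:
$S = 959170$ ($S = 4 - -959166 = 4 + 959166 = 959170$)
$Z = 8$
$O{\left(F,J \right)} = \frac{5}{8} - F^{2}$ ($O{\left(F,J \right)} = \frac{5}{8} - \frac{F F 8}{8} = \frac{5}{8} - \frac{F^{2} \cdot 8}{8} = \frac{5}{8} - \frac{8 F^{2}}{8} = \frac{5}{8} - F^{2}$)
$y = - \frac{27379995}{8}$ ($y = \frac{5}{8} - 1850^{2} = \frac{5}{8} - 3422500 = - \frac{27379995}{8} \approx -3.4225 \cdot 10^{6}$)
$\frac{1}{S + y} = \frac{1}{959170 - \frac{27379995}{8}} = \frac{1}{- \frac{19706635}{8}} = - \frac{8}{19706635}$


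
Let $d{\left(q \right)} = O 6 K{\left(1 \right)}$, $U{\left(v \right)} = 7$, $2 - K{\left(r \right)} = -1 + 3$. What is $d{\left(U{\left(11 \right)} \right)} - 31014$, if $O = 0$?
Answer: $-31014$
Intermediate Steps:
$K{\left(r \right)} = 0$ ($K{\left(r \right)} = 2 - \left(-1 + 3\right) = 2 - 2 = 0$)
$d{\left(q \right)} = 0$ ($d{\left(q \right)} = 0 \cdot 6 \cdot 0 = 0 \cdot 0 = 0$)
$d{\left(U{\left(11 \right)} \right)} - 31014 = 0 - 31014 = -31014$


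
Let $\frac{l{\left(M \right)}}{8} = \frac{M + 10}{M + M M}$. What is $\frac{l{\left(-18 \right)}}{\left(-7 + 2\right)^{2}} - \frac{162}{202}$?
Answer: $- \frac{313057}{386325} \approx -0.81035$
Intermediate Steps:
$l{\left(M \right)} = \frac{8 \left(10 + M\right)}{M + M^{2}}$ ($l{\left(M \right)} = 8 \frac{M + 10}{M + M M} = 8 \frac{10 + M}{M + M^{2}} = \frac{8 \left(10 + M\right)}{M + M^{2}}$)
$\frac{l{\left(-18 \right)}}{\left(-7 + 2\right)^{2}} - \frac{162}{202} = \frac{8 \frac{1}{-18} \frac{1}{1 - 18} \left(10 - 18\right)}{\left(-7 + 2\right)^{2}} - \frac{162}{202} = \frac{8 \left(- \frac{1}{18}\right) \frac{1}{-17} \left(-8\right)}{\left(-5\right)^{2}} - \frac{81}{101} = \frac{8 \left(- \frac{1}{18}\right) \left(- \frac{1}{17}\right) \left(-8\right)}{25} - \frac{81}{101} = \left(- \frac{32}{153}\right) \frac{1}{25} - \frac{81}{101} = - \frac{32}{3825} - \frac{81}{101} = - \frac{313057}{386325}$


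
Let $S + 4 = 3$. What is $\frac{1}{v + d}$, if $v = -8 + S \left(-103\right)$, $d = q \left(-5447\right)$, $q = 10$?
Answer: $- \frac{1}{54375} \approx -1.8391 \cdot 10^{-5}$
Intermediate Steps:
$S = -1$ ($S = -4 + 3 = -1$)
$d = -54470$ ($d = 10 \left(-5447\right) = -54470$)
$v = 95$ ($v = -8 - -103 = -8 + 103 = 95$)
$\frac{1}{v + d} = \frac{1}{95 - 54470} = \frac{1}{-54375} = - \frac{1}{54375}$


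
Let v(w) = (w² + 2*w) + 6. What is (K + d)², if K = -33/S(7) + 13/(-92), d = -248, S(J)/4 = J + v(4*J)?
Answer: 23702039088676/384905161 ≈ 61579.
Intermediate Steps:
v(w) = 6 + w² + 2*w
S(J) = 24 + 36*J + 64*J² (S(J) = 4*(J + (6 + (4*J)² + 2*(4*J))) = 4*(J + (6 + 16*J² + 8*J)) = 4*(J + (6 + 8*J + 16*J²)) = 4*(6 + 9*J + 16*J²) = 24 + 36*J + 64*J²)
K = -2962/19619 (K = -33/(24 + 36*7 + 64*7²) + 13/(-92) = -33/(24 + 252 + 64*49) + 13*(-1/92) = -33/(24 + 252 + 3136) - 13/92 = -33/3412 - 13/92 = -2962/19619 ≈ -0.15098)
(K + d)² = (-2962/19619 - 248)² = (-4868474/19619)² = 23702039088676/384905161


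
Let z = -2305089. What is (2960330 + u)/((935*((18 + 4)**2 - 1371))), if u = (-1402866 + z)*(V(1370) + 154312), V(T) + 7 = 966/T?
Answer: 78385324112918/113620265 ≈ 6.8989e+5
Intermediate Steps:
V(T) = -7 + 966/T
u = -78385729678128/137 (u = (-1402866 - 2305089)*((-7 + 966/1370) + 154312) = -3707955*((-7 + 966*(1/1370)) + 154312) = -3707955*((-7 + 483/685) + 154312) = -3707955*(-4312/685 + 154312) = -3707955*105699408/685 = -78385729678128/137 ≈ -5.7216e+11)
(2960330 + u)/((935*((18 + 4)**2 - 1371))) = (2960330 - 78385729678128/137)/((935*((18 + 4)**2 - 1371))) = -78385324112918*1/(935*(22**2 - 1371))/137 = -78385324112918*1/(935*(484 - 1371))/137 = -78385324112918/(137*(935*(-887))) = -78385324112918/137/(-829345) = -78385324112918/137*(-1/829345) = 78385324112918/113620265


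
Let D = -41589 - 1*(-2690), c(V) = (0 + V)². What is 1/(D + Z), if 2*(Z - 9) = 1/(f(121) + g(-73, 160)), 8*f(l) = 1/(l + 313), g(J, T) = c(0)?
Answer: -1/37154 ≈ -2.6915e-5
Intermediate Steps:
c(V) = V²
g(J, T) = 0 (g(J, T) = 0² = 0)
f(l) = 1/(8*(313 + l)) (f(l) = 1/(8*(l + 313)) = 1/(8*(313 + l)))
D = -38899 (D = -41589 + 2690 = -38899)
Z = 1745 (Z = 9 + 1/(2*(1/(8*(313 + 121)) + 0)) = 9 + 1/(2*((⅛)/434 + 0)) = 9 + 1/(2*((⅛)*(1/434) + 0)) = 9 + 1/(2*(1/3472 + 0)) = 9 + 1/(2*(1/3472)) = 9 + (½)*3472 = 9 + 1736 = 1745)
1/(D + Z) = 1/(-38899 + 1745) = 1/(-37154) = -1/37154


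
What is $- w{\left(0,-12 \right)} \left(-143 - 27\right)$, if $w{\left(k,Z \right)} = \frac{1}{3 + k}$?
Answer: $\frac{170}{3} \approx 56.667$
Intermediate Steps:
$- w{\left(0,-12 \right)} \left(-143 - 27\right) = - \frac{-143 - 27}{3 + 0} = - \frac{-170}{3} = \left(-1\right) \left(- \frac{170}{3}\right) = \frac{170}{3}$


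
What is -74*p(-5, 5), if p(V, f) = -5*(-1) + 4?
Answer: -666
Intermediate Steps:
p(V, f) = 9 (p(V, f) = 5 + 4 = 9)
-74*p(-5, 5) = -74*9 = -666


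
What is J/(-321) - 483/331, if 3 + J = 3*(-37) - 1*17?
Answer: -111682/106251 ≈ -1.0511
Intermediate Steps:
J = -131 (J = -3 + (3*(-37) - 1*17) = -3 + (-111 - 17) = -3 - 128 = -131)
J/(-321) - 483/331 = -131/(-321) - 483/331 = -131*(-1/321) - 483*1/331 = 131/321 - 483/331 = -111682/106251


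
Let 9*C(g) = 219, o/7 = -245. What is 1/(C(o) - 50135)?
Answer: -3/150332 ≈ -1.9956e-5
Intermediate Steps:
o = -1715 (o = 7*(-245) = -1715)
C(g) = 73/3 (C(g) = (⅑)*219 = 73/3)
1/(C(o) - 50135) = 1/(73/3 - 50135) = 1/(-150332/3) = -3/150332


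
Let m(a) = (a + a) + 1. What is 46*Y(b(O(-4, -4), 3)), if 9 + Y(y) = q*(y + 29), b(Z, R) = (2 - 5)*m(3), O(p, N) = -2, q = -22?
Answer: -8510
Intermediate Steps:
m(a) = 1 + 2*a (m(a) = 2*a + 1 = 1 + 2*a)
b(Z, R) = -21 (b(Z, R) = (2 - 5)*(1 + 2*3) = -3*(1 + 6) = -3*7 = -21)
Y(y) = -647 - 22*y (Y(y) = -9 - 22*(y + 29) = -9 - 22*(29 + y) = -9 + (-638 - 22*y) = -647 - 22*y)
46*Y(b(O(-4, -4), 3)) = 46*(-647 - 22*(-21)) = 46*(-647 + 462) = 46*(-185) = -8510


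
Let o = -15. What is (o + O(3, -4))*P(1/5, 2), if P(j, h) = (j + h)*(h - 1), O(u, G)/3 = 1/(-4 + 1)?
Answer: -176/5 ≈ -35.200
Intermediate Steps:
O(u, G) = -1 (O(u, G) = 3/(-4 + 1) = 3/(-3) = 3*(-⅓) = -1)
P(j, h) = (-1 + h)*(h + j) (P(j, h) = (h + j)*(-1 + h) = (-1 + h)*(h + j))
(o + O(3, -4))*P(1/5, 2) = (-15 - 1)*(2² - 1*2 - 1/5 + 2/5) = -16*(4 - 2 - 1*⅕ + 2*(⅕)) = -16*(4 - 2 - ⅕ + ⅖) = -16*11/5 = -176/5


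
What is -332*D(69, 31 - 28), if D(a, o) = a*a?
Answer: -1580652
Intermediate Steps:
D(a, o) = a**2
-332*D(69, 31 - 28) = -332*69**2 = -332*4761 = -1580652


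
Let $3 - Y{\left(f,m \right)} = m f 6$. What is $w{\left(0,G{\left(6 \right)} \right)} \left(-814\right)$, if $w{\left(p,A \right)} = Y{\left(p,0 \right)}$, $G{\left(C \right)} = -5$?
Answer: $-2442$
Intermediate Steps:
$Y{\left(f,m \right)} = 3 - 6 f m$ ($Y{\left(f,m \right)} = 3 - m f 6 = 3 - f m 6 = 3 - 6 f m$)
$w{\left(p,A \right)} = 3$ ($w{\left(p,A \right)} = 3 - 6 p 0 = 3 + 0 = 3$)
$w{\left(0,G{\left(6 \right)} \right)} \left(-814\right) = 3 \left(-814\right) = -2442$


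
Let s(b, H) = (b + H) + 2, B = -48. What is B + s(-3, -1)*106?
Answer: -260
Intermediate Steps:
s(b, H) = 2 + H + b (s(b, H) = (H + b) + 2 = 2 + H + b)
B + s(-3, -1)*106 = -48 + (2 - 1 - 3)*106 = -48 - 2*106 = -48 - 212 = -260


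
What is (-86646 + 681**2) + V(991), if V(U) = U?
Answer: 378106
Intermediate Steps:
(-86646 + 681**2) + V(991) = (-86646 + 681**2) + 991 = (-86646 + 463761) + 991 = 377115 + 991 = 378106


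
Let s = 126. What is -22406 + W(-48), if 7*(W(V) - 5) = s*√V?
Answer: -22401 + 72*I*√3 ≈ -22401.0 + 124.71*I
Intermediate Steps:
W(V) = 5 + 18*√V (W(V) = 5 + (126*√V)/7 = 5 + 18*√V)
-22406 + W(-48) = -22406 + (5 + 18*√(-48)) = -22406 + (5 + 18*(4*I*√3)) = -22406 + (5 + 72*I*√3) = -22401 + 72*I*√3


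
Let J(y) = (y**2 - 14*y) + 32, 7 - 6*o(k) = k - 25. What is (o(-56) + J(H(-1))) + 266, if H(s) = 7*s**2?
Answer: 791/3 ≈ 263.67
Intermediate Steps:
o(k) = 16/3 - k/6 (o(k) = 7/6 - (k - 25)/6 = 7/6 - (-25 + k)/6 = 7/6 + (25/6 - k/6) = 16/3 - k/6)
J(y) = 32 + y**2 - 14*y
(o(-56) + J(H(-1))) + 266 = ((16/3 - 1/6*(-56)) + (32 + (7*(-1)**2)**2 - 98*(-1)**2)) + 266 = ((16/3 + 28/3) + (32 + (7*1)**2 - 98)) + 266 = (44/3 + (32 + 7**2 - 14*7)) + 266 = (44/3 + (32 + 49 - 98)) + 266 = (44/3 - 17) + 266 = -7/3 + 266 = 791/3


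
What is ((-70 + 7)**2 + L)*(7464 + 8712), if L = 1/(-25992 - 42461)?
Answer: 4394856728256/68453 ≈ 6.4203e+7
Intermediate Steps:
L = -1/68453 (L = 1/(-68453) = -1/68453 ≈ -1.4609e-5)
((-70 + 7)**2 + L)*(7464 + 8712) = ((-70 + 7)**2 - 1/68453)*(7464 + 8712) = ((-63)**2 - 1/68453)*16176 = (3969 - 1/68453)*16176 = (271689956/68453)*16176 = 4394856728256/68453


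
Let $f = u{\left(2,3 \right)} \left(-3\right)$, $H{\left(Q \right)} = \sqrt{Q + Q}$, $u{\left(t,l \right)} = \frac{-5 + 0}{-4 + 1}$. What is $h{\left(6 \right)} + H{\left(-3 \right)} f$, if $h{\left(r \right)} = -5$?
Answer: $-5 - 5 i \sqrt{6} \approx -5.0 - 12.247 i$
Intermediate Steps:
$u{\left(t,l \right)} = \frac{5}{3}$ ($u{\left(t,l \right)} = - \frac{5}{-3} = \left(-5\right) \left(- \frac{1}{3}\right) = \frac{5}{3}$)
$H{\left(Q \right)} = \sqrt{2} \sqrt{Q}$ ($H{\left(Q \right)} = \sqrt{2 Q} = \sqrt{2} \sqrt{Q}$)
$f = -5$ ($f = \frac{5}{3} \left(-3\right) = -5$)
$h{\left(6 \right)} + H{\left(-3 \right)} f = -5 + \sqrt{2} \sqrt{-3} \left(-5\right) = -5 + \sqrt{2} i \sqrt{3} \left(-5\right) = -5 + i \sqrt{6} \left(-5\right) = -5 - 5 i \sqrt{6}$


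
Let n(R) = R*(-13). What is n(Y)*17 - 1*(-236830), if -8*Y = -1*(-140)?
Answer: 481395/2 ≈ 2.4070e+5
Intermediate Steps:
Y = -35/2 (Y = -(-1)*(-140)/8 = -⅛*140 = -35/2 ≈ -17.500)
n(R) = -13*R
n(Y)*17 - 1*(-236830) = -13*(-35/2)*17 - 1*(-236830) = (455/2)*17 + 236830 = 7735/2 + 236830 = 481395/2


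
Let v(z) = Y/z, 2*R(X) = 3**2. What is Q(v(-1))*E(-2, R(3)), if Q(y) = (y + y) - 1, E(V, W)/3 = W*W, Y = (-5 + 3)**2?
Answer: -2187/4 ≈ -546.75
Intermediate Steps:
R(X) = 9/2 (R(X) = (1/2)*3**2 = (1/2)*9 = 9/2)
Y = 4 (Y = (-2)**2 = 4)
E(V, W) = 3*W**2 (E(V, W) = 3*(W*W) = 3*W**2)
v(z) = 4/z
Q(y) = -1 + 2*y (Q(y) = 2*y - 1 = -1 + 2*y)
Q(v(-1))*E(-2, R(3)) = (-1 + 2*(4/(-1)))*(3*(9/2)**2) = (-1 + 2*(4*(-1)))*(3*(81/4)) = (-1 + 2*(-4))*(243/4) = (-1 - 8)*(243/4) = -9*243/4 = -2187/4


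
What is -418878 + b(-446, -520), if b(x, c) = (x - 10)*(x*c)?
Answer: -106174398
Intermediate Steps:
b(x, c) = c*x*(-10 + x) (b(x, c) = (-10 + x)*(c*x) = c*x*(-10 + x))
-418878 + b(-446, -520) = -418878 - 520*(-446)*(-10 - 446) = -418878 - 520*(-446)*(-456) = -418878 - 105755520 = -106174398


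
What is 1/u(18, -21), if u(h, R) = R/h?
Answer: -6/7 ≈ -0.85714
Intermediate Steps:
1/u(18, -21) = 1/(-21/18) = 1/(-21*1/18) = 1/(-7/6) = -6/7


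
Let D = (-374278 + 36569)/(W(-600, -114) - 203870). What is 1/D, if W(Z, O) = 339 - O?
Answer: 203417/337709 ≈ 0.60234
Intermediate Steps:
D = 337709/203417 (D = (-374278 + 36569)/((339 - 1*(-114)) - 203870) = -337709/((339 + 114) - 203870) = -337709/(453 - 203870) = -337709/(-203417) = -337709*(-1/203417) = 337709/203417 ≈ 1.6602)
1/D = 1/(337709/203417) = 203417/337709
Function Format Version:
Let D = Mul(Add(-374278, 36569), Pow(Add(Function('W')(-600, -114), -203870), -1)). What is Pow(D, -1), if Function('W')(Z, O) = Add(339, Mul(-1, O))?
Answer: Rational(203417, 337709) ≈ 0.60234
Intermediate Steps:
D = Rational(337709, 203417) (D = Mul(Add(-374278, 36569), Pow(Add(Add(339, Mul(-1, -114)), -203870), -1)) = Mul(-337709, Pow(Add(Add(339, 114), -203870), -1)) = Mul(-337709, Pow(Add(453, -203870), -1)) = Mul(-337709, Pow(-203417, -1)) = Mul(-337709, Rational(-1, 203417)) = Rational(337709, 203417) ≈ 1.6602)
Pow(D, -1) = Pow(Rational(337709, 203417), -1) = Rational(203417, 337709)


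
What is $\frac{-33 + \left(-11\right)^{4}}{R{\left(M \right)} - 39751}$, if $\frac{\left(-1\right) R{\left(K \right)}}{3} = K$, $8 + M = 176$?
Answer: $- \frac{176}{485} \approx -0.36289$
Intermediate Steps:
$M = 168$ ($M = -8 + 176 = 168$)
$R{\left(K \right)} = - 3 K$
$\frac{-33 + \left(-11\right)^{4}}{R{\left(M \right)} - 39751} = \frac{-33 + \left(-11\right)^{4}}{\left(-3\right) 168 - 39751} = \frac{-33 + 14641}{-504 - 39751} = \frac{14608}{-40255} = 14608 \left(- \frac{1}{40255}\right) = - \frac{176}{485}$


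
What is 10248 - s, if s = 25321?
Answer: -15073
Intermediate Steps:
10248 - s = 10248 - 1*25321 = 10248 - 25321 = -15073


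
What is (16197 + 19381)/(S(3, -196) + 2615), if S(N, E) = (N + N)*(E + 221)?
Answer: 35578/2765 ≈ 12.867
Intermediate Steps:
S(N, E) = 2*N*(221 + E) (S(N, E) = (2*N)*(221 + E) = 2*N*(221 + E))
(16197 + 19381)/(S(3, -196) + 2615) = (16197 + 19381)/(2*3*(221 - 196) + 2615) = 35578/(2*3*25 + 2615) = 35578/(150 + 2615) = 35578/2765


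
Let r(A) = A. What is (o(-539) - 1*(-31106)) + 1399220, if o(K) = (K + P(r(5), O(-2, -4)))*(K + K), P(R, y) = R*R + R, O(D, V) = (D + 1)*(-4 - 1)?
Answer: 1979028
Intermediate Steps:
O(D, V) = -5 - 5*D (O(D, V) = (1 + D)*(-5) = -5 - 5*D)
P(R, y) = R + R² (P(R, y) = R² + R = R + R²)
o(K) = 2*K*(30 + K) (o(K) = (K + 5*(1 + 5))*(K + K) = (K + 5*6)*(2*K) = (K + 30)*(2*K) = (30 + K)*(2*K) = 2*K*(30 + K))
(o(-539) - 1*(-31106)) + 1399220 = (2*(-539)*(30 - 539) - 1*(-31106)) + 1399220 = (2*(-539)*(-509) + 31106) + 1399220 = (548702 + 31106) + 1399220 = 579808 + 1399220 = 1979028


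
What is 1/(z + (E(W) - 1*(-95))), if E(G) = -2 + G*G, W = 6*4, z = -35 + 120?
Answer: 1/754 ≈ 0.0013263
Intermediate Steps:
z = 85
W = 24
E(G) = -2 + G**2
1/(z + (E(W) - 1*(-95))) = 1/(85 + ((-2 + 24**2) - 1*(-95))) = 1/(85 + ((-2 + 576) + 95)) = 1/(85 + (574 + 95)) = 1/(85 + 669) = 1/754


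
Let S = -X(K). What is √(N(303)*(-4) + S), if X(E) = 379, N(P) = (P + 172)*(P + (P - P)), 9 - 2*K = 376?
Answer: I*√576079 ≈ 759.0*I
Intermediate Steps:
K = -367/2 (K = 9/2 - ½*376 = 9/2 - 188 = -367/2 ≈ -183.50)
N(P) = P*(172 + P) (N(P) = (172 + P)*(P + 0) = (172 + P)*P = P*(172 + P))
S = -379 (S = -1*379 = -379)
√(N(303)*(-4) + S) = √((303*(172 + 303))*(-4) - 379) = √((303*475)*(-4) - 379) = √(143925*(-4) - 379) = √(-575700 - 379) = √(-576079) = I*√576079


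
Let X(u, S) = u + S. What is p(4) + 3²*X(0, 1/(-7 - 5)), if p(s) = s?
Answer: 13/4 ≈ 3.2500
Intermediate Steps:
X(u, S) = S + u
p(4) + 3²*X(0, 1/(-7 - 5)) = 4 + 3²*(1/(-7 - 5) + 0) = 4 + 9*(1/(-12) + 0) = 4 + 9*(-1/12 + 0) = 4 + 9*(-1/12) = 4 - ¾ = 13/4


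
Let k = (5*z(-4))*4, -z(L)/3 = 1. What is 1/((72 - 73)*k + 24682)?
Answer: 1/24742 ≈ 4.0417e-5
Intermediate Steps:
z(L) = -3 (z(L) = -3*1 = -3)
k = -60 (k = (5*(-3))*4 = -15*4 = -60)
1/((72 - 73)*k + 24682) = 1/((72 - 73)*(-60) + 24682) = 1/(-1*(-60) + 24682) = 1/(60 + 24682) = 1/24742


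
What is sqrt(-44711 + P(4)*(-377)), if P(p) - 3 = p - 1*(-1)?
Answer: 3*I*sqrt(5303) ≈ 218.47*I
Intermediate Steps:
P(p) = 4 + p (P(p) = 3 + (p - 1*(-1)) = 3 + (p + 1) = 3 + (1 + p) = 4 + p)
sqrt(-44711 + P(4)*(-377)) = sqrt(-44711 + (4 + 4)*(-377)) = sqrt(-44711 + 8*(-377)) = sqrt(-44711 - 3016) = sqrt(-47727) = 3*I*sqrt(5303)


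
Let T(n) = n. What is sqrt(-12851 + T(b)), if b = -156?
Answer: I*sqrt(13007) ≈ 114.05*I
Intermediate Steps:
sqrt(-12851 + T(b)) = sqrt(-12851 - 156) = sqrt(-13007) = I*sqrt(13007)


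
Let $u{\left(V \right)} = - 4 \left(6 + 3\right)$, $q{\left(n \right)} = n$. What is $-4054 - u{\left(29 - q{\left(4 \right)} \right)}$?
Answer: $-4018$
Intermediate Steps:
$u{\left(V \right)} = -36$ ($u{\left(V \right)} = \left(-4\right) 9 = -36$)
$-4054 - u{\left(29 - q{\left(4 \right)} \right)} = -4054 - -36 = -4054 + 36 = -4018$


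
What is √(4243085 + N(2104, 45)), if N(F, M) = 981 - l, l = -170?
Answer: 2*√1061059 ≈ 2060.2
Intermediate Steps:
N(F, M) = 1151 (N(F, M) = 981 - 1*(-170) = 981 + 170 = 1151)
√(4243085 + N(2104, 45)) = √(4243085 + 1151) = √4244236 = 2*√1061059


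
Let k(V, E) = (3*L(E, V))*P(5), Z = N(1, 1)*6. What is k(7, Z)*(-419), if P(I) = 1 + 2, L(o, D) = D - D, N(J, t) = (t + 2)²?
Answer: 0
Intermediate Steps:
N(J, t) = (2 + t)²
L(o, D) = 0
Z = 54 (Z = (2 + 1)²*6 = 3²*6 = 9*6 = 54)
P(I) = 3
k(V, E) = 0 (k(V, E) = (3*0)*3 = 0*3 = 0)
k(7, Z)*(-419) = 0*(-419) = 0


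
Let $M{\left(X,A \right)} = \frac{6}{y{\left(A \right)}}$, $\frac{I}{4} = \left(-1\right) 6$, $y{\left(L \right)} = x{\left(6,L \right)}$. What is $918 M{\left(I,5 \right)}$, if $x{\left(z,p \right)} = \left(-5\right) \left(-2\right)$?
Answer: $\frac{2754}{5} \approx 550.8$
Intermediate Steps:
$x{\left(z,p \right)} = 10$
$y{\left(L \right)} = 10$
$I = -24$ ($I = 4 \left(\left(-1\right) 6\right) = 4 \left(-6\right) = -24$)
$M{\left(X,A \right)} = \frac{3}{5}$ ($M{\left(X,A \right)} = \frac{6}{10} = 6 \cdot \frac{1}{10} = \frac{3}{5}$)
$918 M{\left(I,5 \right)} = 918 \cdot \frac{3}{5} = \frac{2754}{5}$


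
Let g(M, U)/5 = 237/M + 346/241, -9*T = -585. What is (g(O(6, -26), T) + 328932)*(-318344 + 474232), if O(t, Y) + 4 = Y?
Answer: 12356434649880/241 ≈ 5.1271e+10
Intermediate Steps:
T = 65 (T = -1/9*(-585) = 65)
O(t, Y) = -4 + Y
g(M, U) = 1730/241 + 1185/M (g(M, U) = 5*(237/M + 346/241) = 5*(346/241 + 237/M) = 1730/241 + 1185/M)
(g(O(6, -26), T) + 328932)*(-318344 + 474232) = ((1730/241 + 1185/(-4 - 26)) + 328932)*(-318344 + 474232) = ((1730/241 + 1185/(-30)) + 328932)*155888 = ((1730/241 + 1185*(-1/30)) + 328932)*155888 = ((1730/241 - 79/2) + 328932)*155888 = (-15579/482 + 328932)*155888 = (158529645/482)*155888 = 12356434649880/241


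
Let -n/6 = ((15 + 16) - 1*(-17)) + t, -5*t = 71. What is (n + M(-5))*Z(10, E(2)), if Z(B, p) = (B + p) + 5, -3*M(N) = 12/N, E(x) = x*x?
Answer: -3838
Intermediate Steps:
E(x) = x**2
t = -71/5 (t = -1/5*71 = -71/5 ≈ -14.200)
M(N) = -4/N
Z(B, p) = 5 + B + p
n = -1014/5 (n = -6*(((15 + 16) - 1*(-17)) - 71/5) = -6*((31 + 17) - 71/5) = -6*(48 - 71/5) = -6*169/5 = -1014/5 ≈ -202.80)
(n + M(-5))*Z(10, E(2)) = (-1014/5 - 4/(-5))*(5 + 10 + 2**2) = (-1014/5 - 4*(-1/5))*(5 + 10 + 4) = (-1014/5 + 4/5)*19 = -202*19 = -3838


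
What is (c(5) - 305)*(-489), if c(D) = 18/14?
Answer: 1039614/7 ≈ 1.4852e+5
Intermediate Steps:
c(D) = 9/7 (c(D) = 18*(1/14) = 9/7)
(c(5) - 305)*(-489) = (9/7 - 305)*(-489) = -2126/7*(-489) = 1039614/7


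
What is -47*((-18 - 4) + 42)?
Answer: -940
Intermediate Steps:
-47*((-18 - 4) + 42) = -47*(-22 + 42) = -47*20 = -940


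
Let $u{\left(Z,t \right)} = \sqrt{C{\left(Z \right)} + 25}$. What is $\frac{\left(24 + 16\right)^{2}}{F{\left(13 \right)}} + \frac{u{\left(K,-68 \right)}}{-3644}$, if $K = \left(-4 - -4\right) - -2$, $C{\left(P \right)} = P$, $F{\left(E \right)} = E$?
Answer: $\frac{1600}{13} - \frac{3 \sqrt{3}}{3644} \approx 123.08$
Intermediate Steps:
$K = 2$ ($K = \left(-4 + 4\right) + 2 = 0 + 2 = 2$)
$u{\left(Z,t \right)} = \sqrt{25 + Z}$ ($u{\left(Z,t \right)} = \sqrt{Z + 25} = \sqrt{25 + Z}$)
$\frac{\left(24 + 16\right)^{2}}{F{\left(13 \right)}} + \frac{u{\left(K,-68 \right)}}{-3644} = \frac{\left(24 + 16\right)^{2}}{13} + \frac{\sqrt{25 + 2}}{-3644} = 40^{2} \cdot \frac{1}{13} + \sqrt{27} \left(- \frac{1}{3644}\right) = 1600 \cdot \frac{1}{13} + 3 \sqrt{3} \left(- \frac{1}{3644}\right) = \frac{1600}{13} - \frac{3 \sqrt{3}}{3644}$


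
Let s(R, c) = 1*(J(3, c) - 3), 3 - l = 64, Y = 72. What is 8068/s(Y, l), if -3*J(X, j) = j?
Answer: 6051/13 ≈ 465.46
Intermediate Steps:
l = -61 (l = 3 - 1*64 = 3 - 64 = -61)
J(X, j) = -j/3
s(R, c) = -3 - c/3 (s(R, c) = 1*(-c/3 - 3) = 1*(-3 - c/3) = -3 - c/3)
8068/s(Y, l) = 8068/(-3 - ⅓*(-61)) = 8068/(-3 + 61/3) = 8068/(52/3) = 8068*(3/52) = 6051/13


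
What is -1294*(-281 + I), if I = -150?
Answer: 557714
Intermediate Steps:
-1294*(-281 + I) = -1294*(-281 - 150) = -1294*(-431) = 557714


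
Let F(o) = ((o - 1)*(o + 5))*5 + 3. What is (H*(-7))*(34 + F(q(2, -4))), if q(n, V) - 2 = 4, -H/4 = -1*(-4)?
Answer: 34944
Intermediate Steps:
H = -16 (H = -(-4)*(-4) = -4*4 = -16)
q(n, V) = 6 (q(n, V) = 2 + 4 = 6)
F(o) = 3 + 5*(-1 + o)*(5 + o) (F(o) = ((-1 + o)*(5 + o))*5 + 3 = 5*(-1 + o)*(5 + o) + 3 = 3 + 5*(-1 + o)*(5 + o))
(H*(-7))*(34 + F(q(2, -4))) = (-16*(-7))*(34 + (-22 + 5*6² + 20*6)) = 112*(34 + (-22 + 5*36 + 120)) = 112*(34 + (-22 + 180 + 120)) = 112*(34 + 278) = 112*312 = 34944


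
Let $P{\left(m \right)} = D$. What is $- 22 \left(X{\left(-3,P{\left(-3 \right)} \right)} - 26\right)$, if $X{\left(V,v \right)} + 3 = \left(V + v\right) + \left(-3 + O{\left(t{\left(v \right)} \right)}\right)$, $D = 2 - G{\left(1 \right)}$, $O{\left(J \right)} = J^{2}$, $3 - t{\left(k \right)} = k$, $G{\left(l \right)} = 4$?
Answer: $264$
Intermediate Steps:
$t{\left(k \right)} = 3 - k$
$D = -2$ ($D = 2 - 4 = -2$)
$P{\left(m \right)} = -2$
$X{\left(V,v \right)} = -6 + V + v + \left(3 - v\right)^{2}$ ($X{\left(V,v \right)} = -3 + \left(\left(V + v\right) + \left(-3 + \left(3 - v\right)^{2}\right)\right) = -3 + \left(-3 + V + v + \left(3 - v\right)^{2}\right) = -6 + V + v + \left(3 - v\right)^{2}$)
$- 22 \left(X{\left(-3,P{\left(-3 \right)} \right)} - 26\right) = - 22 \left(\left(-6 - 3 - 2 + \left(-3 - 2\right)^{2}\right) - 26\right) = - 22 \left(\left(-6 - 3 - 2 + \left(-5\right)^{2}\right) - 26\right) = - 22 \left(\left(-6 - 3 - 2 + 25\right) - 26\right) = - 22 \left(14 - 26\right) = \left(-22\right) \left(-12\right) = 264$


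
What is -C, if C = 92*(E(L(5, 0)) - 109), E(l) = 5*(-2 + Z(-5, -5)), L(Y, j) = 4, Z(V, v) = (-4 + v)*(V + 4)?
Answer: 6808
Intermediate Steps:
Z(V, v) = (-4 + v)*(4 + V)
E(l) = 35 (E(l) = 5*(-2 + (-16 - 4*(-5) + 4*(-5) - 5*(-5))) = 5*(-2 + (-16 + 20 - 20 + 25)) = 5*(-2 + 9) = 5*7 = 35)
C = -6808 (C = 92*(35 - 109) = 92*(-74) = -6808)
-C = -1*(-6808) = 6808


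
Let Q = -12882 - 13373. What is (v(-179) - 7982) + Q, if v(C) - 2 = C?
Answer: -34414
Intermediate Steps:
Q = -26255
v(C) = 2 + C
(v(-179) - 7982) + Q = ((2 - 179) - 7982) - 26255 = (-177 - 7982) - 26255 = -8159 - 26255 = -34414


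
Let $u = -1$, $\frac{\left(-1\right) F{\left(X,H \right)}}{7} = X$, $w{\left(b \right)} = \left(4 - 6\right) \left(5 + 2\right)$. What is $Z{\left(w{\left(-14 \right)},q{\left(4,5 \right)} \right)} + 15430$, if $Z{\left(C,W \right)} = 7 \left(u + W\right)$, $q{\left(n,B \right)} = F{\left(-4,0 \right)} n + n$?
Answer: $16235$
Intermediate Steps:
$w{\left(b \right)} = -14$ ($w{\left(b \right)} = \left(-2\right) 7 = -14$)
$F{\left(X,H \right)} = - 7 X$
$q{\left(n,B \right)} = 29 n$ ($q{\left(n,B \right)} = \left(-7\right) \left(-4\right) n + n = 28 n + n = 29 n$)
$Z{\left(C,W \right)} = -7 + 7 W$ ($Z{\left(C,W \right)} = 7 \left(-1 + W\right) = -7 + 7 W$)
$Z{\left(w{\left(-14 \right)},q{\left(4,5 \right)} \right)} + 15430 = \left(-7 + 7 \cdot 29 \cdot 4\right) + 15430 = \left(-7 + 7 \cdot 116\right) + 15430 = \left(-7 + 812\right) + 15430 = 805 + 15430 = 16235$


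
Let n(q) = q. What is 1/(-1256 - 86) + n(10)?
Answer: 13419/1342 ≈ 9.9993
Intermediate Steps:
1/(-1256 - 86) + n(10) = 1/(-1256 - 86) + 10 = 1/(-1342) + 10 = -1/1342 + 10 = 13419/1342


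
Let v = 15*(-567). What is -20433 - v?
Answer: -11928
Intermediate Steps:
v = -8505
-20433 - v = -20433 - 1*(-8505) = -20433 + 8505 = -11928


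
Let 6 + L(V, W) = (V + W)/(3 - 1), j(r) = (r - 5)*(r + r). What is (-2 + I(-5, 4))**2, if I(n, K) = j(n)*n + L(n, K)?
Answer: 1034289/4 ≈ 2.5857e+5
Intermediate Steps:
j(r) = 2*r*(-5 + r) (j(r) = (-5 + r)*(2*r) = 2*r*(-5 + r))
L(V, W) = -6 + V/2 + W/2 (L(V, W) = -6 + (V + W)/(3 - 1) = -6 + (V + W)/2 = -6 + (V + W)*(1/2) = -6 + (V/2 + W/2) = -6 + V/2 + W/2)
I(n, K) = -6 + K/2 + n/2 + 2*n**2*(-5 + n) (I(n, K) = (2*n*(-5 + n))*n + (-6 + n/2 + K/2) = 2*n**2*(-5 + n) + (-6 + K/2 + n/2) = -6 + K/2 + n/2 + 2*n**2*(-5 + n))
(-2 + I(-5, 4))**2 = (-2 + (-6 + (1/2)*4 + (1/2)*(-5) + 2*(-5)**2*(-5 - 5)))**2 = (-2 + (-6 + 2 - 5/2 + 2*25*(-10)))**2 = (-2 + (-6 + 2 - 5/2 - 500))**2 = (-2 - 1013/2)**2 = (-1017/2)**2 = 1034289/4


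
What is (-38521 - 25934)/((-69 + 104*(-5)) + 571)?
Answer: 21485/6 ≈ 3580.8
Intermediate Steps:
(-38521 - 25934)/((-69 + 104*(-5)) + 571) = -64455/((-69 - 520) + 571) = -64455/(-589 + 571) = -64455/(-18) = -64455*(-1/18) = 21485/6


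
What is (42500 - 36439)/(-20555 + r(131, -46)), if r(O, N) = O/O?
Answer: -6061/20554 ≈ -0.29488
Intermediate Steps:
r(O, N) = 1
(42500 - 36439)/(-20555 + r(131, -46)) = (42500 - 36439)/(-20555 + 1) = 6061/(-20554) = 6061*(-1/20554) = -6061/20554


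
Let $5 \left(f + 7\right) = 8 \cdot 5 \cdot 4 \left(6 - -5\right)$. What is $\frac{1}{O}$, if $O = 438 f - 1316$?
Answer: $\frac{1}{149794} \approx 6.6758 \cdot 10^{-6}$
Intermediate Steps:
$f = 345$ ($f = -7 + \frac{8 \cdot 5 \cdot 4 \left(6 - -5\right)}{5} = -7 + \frac{8 \cdot 20 \left(6 + 5\right)}{5} = -7 + \frac{160 \cdot 11}{5} = -7 + \frac{1}{5} \cdot 1760 = -7 + 352 = 345$)
$O = 149794$ ($O = 438 \cdot 345 - 1316 = 151110 - 1316 = 149794$)
$\frac{1}{O} = \frac{1}{149794}$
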